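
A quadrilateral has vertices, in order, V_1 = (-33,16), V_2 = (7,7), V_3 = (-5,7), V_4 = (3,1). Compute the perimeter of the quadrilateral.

102

|V_1V_2| = √((40)² + (-9)²) = √1681 = 41
|V_2V_3| = √((-12)² + (0)²) = √144 = 12
|V_3V_4| = √((8)² + (-6)²) = √100 = 10
|V_4V_1| = √((-36)² + (15)²) = √1521 = 39
Perimeter = 41 + 12 + 10 + 39 = 102.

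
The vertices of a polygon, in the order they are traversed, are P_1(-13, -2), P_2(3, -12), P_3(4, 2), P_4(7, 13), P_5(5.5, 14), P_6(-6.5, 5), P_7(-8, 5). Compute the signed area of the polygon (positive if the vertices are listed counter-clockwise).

243.75

P_1→P_2: (-13)(-12) − (3)(-2) = 162
P_2→P_3: (3)(2) − (4)(-12) = 54
P_3→P_4: (4)(13) − (7)(2) = 38
P_4→P_5: (7)(14) − (5.5)(13) = 26.5
P_5→P_6: (5.5)(5) − (-6.5)(14) = 118.5
P_6→P_7: (-6.5)(5) − (-8)(5) = 7.5
P_7→P_1: (-8)(-2) − (-13)(5) = 81
Σ = 487.5
Signed area = Σ/2 = 243.75 (positive ⇒ counter-clockwise traversal).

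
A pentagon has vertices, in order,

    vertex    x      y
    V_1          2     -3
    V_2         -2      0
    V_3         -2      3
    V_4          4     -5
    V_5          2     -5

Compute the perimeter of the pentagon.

|V_1V_2| = √((-4)² + (3)²) = √25 = 5
|V_2V_3| = √((0)² + (3)²) = √9 = 3
|V_3V_4| = √((6)² + (-8)²) = √100 = 10
|V_4V_5| = √((-2)² + (0)²) = √4 = 2
|V_5V_1| = √((0)² + (2)²) = √4 = 2
Perimeter = 5 + 3 + 10 + 2 + 2 = 22.

22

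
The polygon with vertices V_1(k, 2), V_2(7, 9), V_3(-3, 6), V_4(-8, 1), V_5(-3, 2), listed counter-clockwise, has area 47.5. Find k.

2

The doubled signed area Σ (x_i y_{i+1} − x_{i+1} y_i) is linear in k.
With k=0 it equals 81; the coefficient of k is 7 (from the two edges through V_1).
So 7·k + 81 = 2·47.5 = 95 ⇒ k = 2.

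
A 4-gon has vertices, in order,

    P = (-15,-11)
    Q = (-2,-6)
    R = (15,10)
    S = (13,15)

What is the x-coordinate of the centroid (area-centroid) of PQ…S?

Apply the surveyor's formula. First the cross-terms c_i = x_i·y_{i+1} − x_{i+1}·y_i:
  68, 70, 95, 82  ⇒  2A = 315, A = 157.5.
Then Σ (x_i + x_{i+1})·c_i = 2250, so x̄ = 2250 / (6·157.5) = 50/21.

50/21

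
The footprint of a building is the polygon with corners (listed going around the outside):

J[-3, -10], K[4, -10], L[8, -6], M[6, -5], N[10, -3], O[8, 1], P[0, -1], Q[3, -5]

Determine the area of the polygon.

69

Σ = (70) + (56) + (-4) + (32) + (34) + (-8) + (3) + (-45) = 138
Area = |Σ|/2 = 69.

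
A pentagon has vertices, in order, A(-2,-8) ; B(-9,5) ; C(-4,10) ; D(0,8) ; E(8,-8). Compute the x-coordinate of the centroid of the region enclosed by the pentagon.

Apply the surveyor's formula. First the cross-terms c_i = x_i·y_{i+1} − x_{i+1}·y_i:
  -82, -70, -32, -64, -80  ⇒  2A = -328, A = -164.
Then Σ (x_i + x_{i+1})·c_i = 948, so x̄ = 948 / (6·(-164)) = -79/82.

-79/82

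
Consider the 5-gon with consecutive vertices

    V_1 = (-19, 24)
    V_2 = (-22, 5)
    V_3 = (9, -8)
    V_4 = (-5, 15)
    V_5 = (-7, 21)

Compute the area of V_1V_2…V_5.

445

Apply Gauss's area formula: 2A = Σ (x_i·y_{i+1} − x_{i+1}·y_i), indices taken mod 5.
Σ = (433) + (131) + (95) + (0) + (231) = 890
Area = |Σ|/2 = 445.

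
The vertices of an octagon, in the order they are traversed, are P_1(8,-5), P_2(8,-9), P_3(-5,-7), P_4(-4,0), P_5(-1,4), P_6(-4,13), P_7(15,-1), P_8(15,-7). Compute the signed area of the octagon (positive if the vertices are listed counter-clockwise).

-237

Apply Gauss's area formula: 2A = Σ (x_i·y_{i+1} − x_{i+1}·y_i), indices taken mod 8.
Σ = (-32) + (-101) + (-28) + (-16) + (3) + (-191) + (-90) + (-19) = -474
Signed area = Σ/2 = -237 (negative ⇒ clockwise traversal).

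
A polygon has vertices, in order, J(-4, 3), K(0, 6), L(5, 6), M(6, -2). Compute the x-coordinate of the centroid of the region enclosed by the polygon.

2

Apply the shoelace formula. First the cross-terms c_i = x_i·y_{i+1} − x_{i+1}·y_i:
  -24, -30, -46, 10  ⇒  2A = -90, A = -45.
Then Σ (x_i + x_{i+1})·c_i = -540, so x̄ = -540 / (6·(-45)) = 2.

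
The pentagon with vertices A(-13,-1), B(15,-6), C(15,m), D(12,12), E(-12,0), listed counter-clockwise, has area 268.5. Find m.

Write out the shoelace sum; only the two edges meeting at C involve m:
2·Area = [(15·m − 15·(-6)) + (15·12 − 12·m)] + 249
       = 3·m + 519 = 537
⇒ m = 6.

6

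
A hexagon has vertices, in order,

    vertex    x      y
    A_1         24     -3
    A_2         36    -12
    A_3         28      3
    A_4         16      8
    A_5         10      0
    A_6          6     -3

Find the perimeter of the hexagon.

|A_1A_2| = √((12)² + (-9)²) = √225 = 15
|A_2A_3| = √((-8)² + (15)²) = √289 = 17
|A_3A_4| = √((-12)² + (5)²) = √169 = 13
|A_4A_5| = √((-6)² + (-8)²) = √100 = 10
|A_5A_6| = √((-4)² + (-3)²) = √25 = 5
|A_6A_1| = √((18)² + (0)²) = √324 = 18
Perimeter = 15 + 17 + 13 + 10 + 5 + 18 = 78.

78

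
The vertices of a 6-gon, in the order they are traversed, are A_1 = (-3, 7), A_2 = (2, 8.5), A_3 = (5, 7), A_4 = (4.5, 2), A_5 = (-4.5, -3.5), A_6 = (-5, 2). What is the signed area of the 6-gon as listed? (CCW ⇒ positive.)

-75.875

Apply the shoelace (surveyor's) formula: 2A = Σ (x_i·y_{i+1} − x_{i+1}·y_i), indices taken mod 6.
Σ = (-39.5) + (-28.5) + (-21.5) + (-6.75) + (-26.5) + (-29) = -151.75
Signed area = Σ/2 = -75.875 (negative ⇒ clockwise traversal).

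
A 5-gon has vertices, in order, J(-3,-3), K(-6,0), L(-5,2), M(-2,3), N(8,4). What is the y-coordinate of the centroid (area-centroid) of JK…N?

87/85

Apply the shoelace formula. First the cross-terms c_i = x_i·y_{i+1} − x_{i+1}·y_i:
  -18, -12, -11, -32, -12  ⇒  2A = -85, A = -42.5.
Then Σ (y_i + y_{i+1})·c_i = -261, so ȳ = -261 / (6·(-42.5)) = 87/85.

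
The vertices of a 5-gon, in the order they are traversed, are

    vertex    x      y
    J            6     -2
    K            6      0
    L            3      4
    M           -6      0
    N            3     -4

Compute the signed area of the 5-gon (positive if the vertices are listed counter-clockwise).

51

Σ = (12) + (24) + (24) + (24) + (18) = 102
Signed area = Σ/2 = 51 (positive ⇒ counter-clockwise traversal).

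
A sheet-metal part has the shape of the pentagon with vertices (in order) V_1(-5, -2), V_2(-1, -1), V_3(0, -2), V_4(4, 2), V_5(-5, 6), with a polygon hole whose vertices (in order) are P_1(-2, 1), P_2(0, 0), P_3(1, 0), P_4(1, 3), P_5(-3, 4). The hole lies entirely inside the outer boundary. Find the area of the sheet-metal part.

33

Outer boundary:
Apply the shoelace (surveyor's) formula: 2A = Σ (x_i·y_{i+1} − x_{i+1}·y_i), indices taken mod 5.
Σ = (3) + (2) + (8) + (34) + (40) = 87
Area = |Σ|/2 = 43.5.
Hole:
Apply the surveyor's formula: 2A = Σ (x_i·y_{i+1} − x_{i+1}·y_i), indices taken mod 5.
Cross-terms: 0, 0, 3, 13, 5  ⇒  Σ = 21
Area = |Σ|/2 = 10.5.
Net area = 43.5 − 10.5 = 33.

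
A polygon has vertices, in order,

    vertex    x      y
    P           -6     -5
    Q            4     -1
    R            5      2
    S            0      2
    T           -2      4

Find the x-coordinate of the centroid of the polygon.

-55/87

Apply the shoelace formula. First the cross-terms c_i = x_i·y_{i+1} − x_{i+1}·y_i:
  26, 13, 10, 4, 34  ⇒  2A = 87, A = 43.5.
Then Σ (x_i + x_{i+1})·c_i = -165, so x̄ = -165 / (6·43.5) = -55/87.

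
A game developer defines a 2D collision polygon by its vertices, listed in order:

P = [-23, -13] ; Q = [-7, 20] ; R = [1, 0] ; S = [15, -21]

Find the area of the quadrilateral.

Σ = (-551) + (-20) + (-21) + (-678) = -1270
Area = |Σ|/2 = 635.

635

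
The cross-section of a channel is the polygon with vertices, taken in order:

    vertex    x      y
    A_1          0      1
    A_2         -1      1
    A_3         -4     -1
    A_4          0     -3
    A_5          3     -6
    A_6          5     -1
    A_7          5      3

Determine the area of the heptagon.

39.5

Apply Gauss's area formula: 2A = Σ (x_i·y_{i+1} − x_{i+1}·y_i), indices taken mod 7.
A_1→A_2: (0)(1) − (-1)(1) = 1
A_2→A_3: (-1)(-1) − (-4)(1) = 5
A_3→A_4: (-4)(-3) − (0)(-1) = 12
A_4→A_5: (0)(-6) − (3)(-3) = 9
A_5→A_6: (3)(-1) − (5)(-6) = 27
A_6→A_7: (5)(3) − (5)(-1) = 20
A_7→A_1: (5)(1) − (0)(3) = 5
Σ = 79
Area = |Σ|/2 = 39.5.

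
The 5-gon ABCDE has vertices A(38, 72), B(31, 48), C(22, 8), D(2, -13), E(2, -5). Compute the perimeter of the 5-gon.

|AB| = √((-7)² + (-24)²) = √625 = 25
|BC| = √((-9)² + (-40)²) = √1681 = 41
|CD| = √((-20)² + (-21)²) = √841 = 29
|DE| = √((0)² + (8)²) = √64 = 8
|EA| = √((36)² + (77)²) = √7225 = 85
Perimeter = 25 + 41 + 29 + 8 + 85 = 188.

188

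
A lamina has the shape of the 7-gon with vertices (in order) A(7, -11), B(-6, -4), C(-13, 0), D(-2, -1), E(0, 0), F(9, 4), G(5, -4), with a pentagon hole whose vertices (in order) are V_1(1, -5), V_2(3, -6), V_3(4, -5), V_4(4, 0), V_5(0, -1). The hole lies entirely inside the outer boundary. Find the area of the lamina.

Outer boundary:
Σ = (-94) + (-52) + (13) + (0) + (0) + (-56) + (-27) = -216
Area = |Σ|/2 = 108.
Hole:
Σ = (9) + (9) + (20) + (-4) + (1) = 35
Area = |Σ|/2 = 17.5.
Net area = 108 − 17.5 = 90.5.

90.5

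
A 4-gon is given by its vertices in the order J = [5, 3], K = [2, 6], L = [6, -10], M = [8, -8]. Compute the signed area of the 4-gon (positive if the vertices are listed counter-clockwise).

J→K: (5)(6) − (2)(3) = 24
K→L: (2)(-10) − (6)(6) = -56
L→M: (6)(-8) − (8)(-10) = 32
M→J: (8)(3) − (5)(-8) = 64
Σ = 64
Signed area = Σ/2 = 32 (positive ⇒ counter-clockwise traversal).

32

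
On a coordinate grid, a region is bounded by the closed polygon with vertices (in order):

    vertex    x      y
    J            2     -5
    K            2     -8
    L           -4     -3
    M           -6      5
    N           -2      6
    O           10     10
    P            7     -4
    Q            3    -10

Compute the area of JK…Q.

175.5

Σ = (-6) + (-38) + (-38) + (-26) + (-80) + (-110) + (-58) + (5) = -351
Area = |Σ|/2 = 175.5.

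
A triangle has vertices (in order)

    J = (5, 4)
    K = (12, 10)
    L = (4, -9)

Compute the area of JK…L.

42.5

Σ = (2) + (-148) + (61) = -85
Area = |Σ|/2 = 42.5.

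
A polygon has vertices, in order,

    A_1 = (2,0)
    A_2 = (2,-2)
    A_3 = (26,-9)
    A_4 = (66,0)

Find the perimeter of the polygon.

|A_1A_2| = √((0)² + (-2)²) = √4 = 2
|A_2A_3| = √((24)² + (-7)²) = √625 = 25
|A_3A_4| = √((40)² + (9)²) = √1681 = 41
|A_4A_1| = √((-64)² + (0)²) = √4096 = 64
Perimeter = 2 + 25 + 41 + 64 = 132.

132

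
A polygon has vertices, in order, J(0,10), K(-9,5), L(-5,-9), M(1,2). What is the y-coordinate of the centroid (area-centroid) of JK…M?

Apply the shoelace (surveyor's) formula. First the cross-terms c_i = x_i·y_{i+1} − x_{i+1}·y_i:
  90, 106, -1, 10  ⇒  2A = 205, A = 102.5.
Then Σ (y_i + y_{i+1})·c_i = 1053, so ȳ = 1053 / (6·102.5) = 351/205.

351/205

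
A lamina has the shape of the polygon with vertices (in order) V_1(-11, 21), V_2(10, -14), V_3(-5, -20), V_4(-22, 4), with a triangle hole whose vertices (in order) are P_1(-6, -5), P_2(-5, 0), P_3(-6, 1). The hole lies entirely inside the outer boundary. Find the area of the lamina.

Outer boundary:
Apply the shoelace formula: 2A = Σ (x_i·y_{i+1} − x_{i+1}·y_i), indices taken mod 4.
V_1→V_2: (-11)(-14) − (10)(21) = -56
V_2→V_3: (10)(-20) − (-5)(-14) = -270
V_3→V_4: (-5)(4) − (-22)(-20) = -460
V_4→V_1: (-22)(21) − (-11)(4) = -418
Σ = -1204
Area = |Σ|/2 = 602.
Hole:
Cross-terms: -25, -5, 36  ⇒  Σ = 6
Area = |Σ|/2 = 3.
Net area = 602 − 3 = 599.

599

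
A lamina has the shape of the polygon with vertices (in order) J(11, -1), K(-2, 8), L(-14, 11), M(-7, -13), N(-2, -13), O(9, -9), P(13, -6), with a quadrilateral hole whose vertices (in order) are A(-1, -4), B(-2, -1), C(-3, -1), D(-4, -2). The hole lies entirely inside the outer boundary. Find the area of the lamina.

Outer boundary:
Σ = (86) + (90) + (259) + (65) + (135) + (63) + (53) = 751
Area = |Σ|/2 = 375.5.
Hole:
Apply the shoelace formula: 2A = Σ (x_i·y_{i+1} − x_{i+1}·y_i), indices taken mod 4.
Cross-terms: -7, -1, 2, 14  ⇒  Σ = 8
Area = |Σ|/2 = 4.
Net area = 375.5 − 4 = 371.5.

371.5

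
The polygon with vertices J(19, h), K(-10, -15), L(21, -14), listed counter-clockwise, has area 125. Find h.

-6

Write out the shoelace sum; only the two edges meeting at J involve h:
2·Area = [(21·h − 19·(-14)) + (19·(-15) − (-10)·h)] + 455
       = 31·h + 436 = 250
⇒ h = -6.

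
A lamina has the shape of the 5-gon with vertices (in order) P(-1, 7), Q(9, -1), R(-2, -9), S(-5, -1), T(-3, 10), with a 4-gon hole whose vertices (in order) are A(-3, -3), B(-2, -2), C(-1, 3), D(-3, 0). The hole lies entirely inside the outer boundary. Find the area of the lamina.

121

Outer boundary:
Σ = (-62) + (-83) + (-43) + (-53) + (-11) = -252
Area = |Σ|/2 = 126.
Hole:
A→B: (-3)(-2) − (-2)(-3) = 0
B→C: (-2)(3) − (-1)(-2) = -8
C→D: (-1)(0) − (-3)(3) = 9
D→A: (-3)(-3) − (-3)(0) = 9
Σ = 10
Area = |Σ|/2 = 5.
Net area = 126 − 5 = 121.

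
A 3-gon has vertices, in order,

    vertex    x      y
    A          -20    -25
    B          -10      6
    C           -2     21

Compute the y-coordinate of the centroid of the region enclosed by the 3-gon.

Apply the surveyor's formula. First the cross-terms c_i = x_i·y_{i+1} − x_{i+1}·y_i:
  -370, -198, 470  ⇒  2A = -98, A = -49.
Then Σ (y_i + y_{i+1})·c_i = -196, so ȳ = -196 / (6·(-49)) = 2/3.

2/3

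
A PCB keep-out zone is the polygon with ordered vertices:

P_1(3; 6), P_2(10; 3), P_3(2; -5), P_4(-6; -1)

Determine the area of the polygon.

Apply Gauss's area formula: 2A = Σ (x_i·y_{i+1} − x_{i+1}·y_i), indices taken mod 4.
Cross-terms: -51, -56, -32, -33  ⇒  Σ = -172
Area = |Σ|/2 = 86.

86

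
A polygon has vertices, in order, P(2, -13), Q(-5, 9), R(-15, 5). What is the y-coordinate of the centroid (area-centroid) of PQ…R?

1/3

Apply the shoelace (surveyor's) formula. First the cross-terms c_i = x_i·y_{i+1} − x_{i+1}·y_i:
  -47, 110, 185  ⇒  2A = 248, A = 124.
Then Σ (y_i + y_{i+1})·c_i = 248, so ȳ = 248 / (6·124) = 1/3.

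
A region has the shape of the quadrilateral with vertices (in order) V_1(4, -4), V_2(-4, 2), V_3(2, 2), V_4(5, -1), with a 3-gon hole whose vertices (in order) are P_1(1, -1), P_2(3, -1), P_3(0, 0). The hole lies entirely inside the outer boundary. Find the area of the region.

Outer boundary:
V_1→V_2: (4)(2) − (-4)(-4) = -8
V_2→V_3: (-4)(2) − (2)(2) = -12
V_3→V_4: (2)(-1) − (5)(2) = -12
V_4→V_1: (5)(-4) − (4)(-1) = -16
Σ = -48
Area = |Σ|/2 = 24.
Hole:
Apply the surveyor's formula: 2A = Σ (x_i·y_{i+1} − x_{i+1}·y_i), indices taken mod 3.
Σ = (2) + (0) + (0) = 2
Area = |Σ|/2 = 1.
Net area = 24 − 1 = 23.

23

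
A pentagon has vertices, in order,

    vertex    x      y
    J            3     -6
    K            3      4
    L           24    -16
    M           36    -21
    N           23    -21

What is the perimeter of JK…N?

|JK| = √((0)² + (10)²) = √100 = 10
|KL| = √((21)² + (-20)²) = √841 = 29
|LM| = √((12)² + (-5)²) = √169 = 13
|MN| = √((-13)² + (0)²) = √169 = 13
|NJ| = √((-20)² + (15)²) = √625 = 25
Perimeter = 10 + 29 + 13 + 13 + 25 = 90.

90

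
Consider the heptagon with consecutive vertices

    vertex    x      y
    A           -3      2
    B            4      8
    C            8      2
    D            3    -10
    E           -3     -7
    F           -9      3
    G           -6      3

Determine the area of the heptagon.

154.5

Σ = (-32) + (-56) + (-86) + (-51) + (-72) + (-9) + (-3) = -309
Area = |Σ|/2 = 154.5.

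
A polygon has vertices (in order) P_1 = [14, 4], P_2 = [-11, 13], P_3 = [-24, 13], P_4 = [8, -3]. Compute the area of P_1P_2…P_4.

Apply the surveyor's formula: 2A = Σ (x_i·y_{i+1} − x_{i+1}·y_i), indices taken mod 4.
Cross-terms: 226, 169, -32, 74  ⇒  Σ = 437
Area = |Σ|/2 = 218.5.

218.5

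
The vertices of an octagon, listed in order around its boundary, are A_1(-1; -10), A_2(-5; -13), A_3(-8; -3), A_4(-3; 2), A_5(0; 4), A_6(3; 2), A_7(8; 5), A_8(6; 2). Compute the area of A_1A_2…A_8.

124

A_1→A_2: (-1)(-13) − (-5)(-10) = -37
A_2→A_3: (-5)(-3) − (-8)(-13) = -89
A_3→A_4: (-8)(2) − (-3)(-3) = -25
A_4→A_5: (-3)(4) − (0)(2) = -12
A_5→A_6: (0)(2) − (3)(4) = -12
A_6→A_7: (3)(5) − (8)(2) = -1
A_7→A_8: (8)(2) − (6)(5) = -14
A_8→A_1: (6)(-10) − (-1)(2) = -58
Σ = -248
Area = |Σ|/2 = 124.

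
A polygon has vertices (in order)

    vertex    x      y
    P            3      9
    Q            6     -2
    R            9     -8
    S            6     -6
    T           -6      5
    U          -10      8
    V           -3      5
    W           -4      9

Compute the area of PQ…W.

98

Apply the surveyor's formula: 2A = Σ (x_i·y_{i+1} − x_{i+1}·y_i), indices taken mod 8.
P→Q: (3)(-2) − (6)(9) = -60
Q→R: (6)(-8) − (9)(-2) = -30
R→S: (9)(-6) − (6)(-8) = -6
S→T: (6)(5) − (-6)(-6) = -6
T→U: (-6)(8) − (-10)(5) = 2
U→V: (-10)(5) − (-3)(8) = -26
V→W: (-3)(9) − (-4)(5) = -7
W→P: (-4)(9) − (3)(9) = -63
Σ = -196
Area = |Σ|/2 = 98.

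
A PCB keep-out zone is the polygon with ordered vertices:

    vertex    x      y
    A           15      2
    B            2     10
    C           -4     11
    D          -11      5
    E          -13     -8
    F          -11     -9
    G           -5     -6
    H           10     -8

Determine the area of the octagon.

A→B: (15)(10) − (2)(2) = 146
B→C: (2)(11) − (-4)(10) = 62
C→D: (-4)(5) − (-11)(11) = 101
D→E: (-11)(-8) − (-13)(5) = 153
E→F: (-13)(-9) − (-11)(-8) = 29
F→G: (-11)(-6) − (-5)(-9) = 21
G→H: (-5)(-8) − (10)(-6) = 100
H→A: (10)(2) − (15)(-8) = 140
Σ = 752
Area = |Σ|/2 = 376.

376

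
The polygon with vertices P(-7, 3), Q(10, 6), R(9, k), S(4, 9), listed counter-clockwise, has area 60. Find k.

15

Write out the shoelace sum; only the two edges meeting at R involve k:
2·Area = [(10·k − 9·6) + (9·9 − 4·k)] + 3
       = 6·k + 30 = 120
⇒ k = 15.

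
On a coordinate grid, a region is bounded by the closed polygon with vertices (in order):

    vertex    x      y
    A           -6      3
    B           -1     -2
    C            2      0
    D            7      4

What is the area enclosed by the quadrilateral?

Cross-terms: 15, 4, 8, 45  ⇒  Σ = 72
Area = |Σ|/2 = 36.

36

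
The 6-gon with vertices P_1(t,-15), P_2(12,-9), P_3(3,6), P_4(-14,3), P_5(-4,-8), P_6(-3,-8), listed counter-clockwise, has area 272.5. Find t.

4

Write out the shoelace sum; only the two edges meeting at P_1 involve t:
2·Area = [((-3)·(-15) − t·(-8)) + (t·(-9) − 12·(-15))] + 324
       = -1·t + 549 = 545
⇒ t = 4.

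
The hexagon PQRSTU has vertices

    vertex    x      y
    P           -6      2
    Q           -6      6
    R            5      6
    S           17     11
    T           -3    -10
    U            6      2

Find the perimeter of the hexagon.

84

|PQ| = √((0)² + (4)²) = √16 = 4
|QR| = √((11)² + (0)²) = √121 = 11
|RS| = √((12)² + (5)²) = √169 = 13
|ST| = √((-20)² + (-21)²) = √841 = 29
|TU| = √((9)² + (12)²) = √225 = 15
|UP| = √((-12)² + (0)²) = √144 = 12
Perimeter = 4 + 11 + 13 + 29 + 15 + 12 = 84.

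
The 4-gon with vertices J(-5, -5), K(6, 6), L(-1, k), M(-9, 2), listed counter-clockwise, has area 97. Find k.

9

The doubled signed area Σ (x_i y_{i+1} − x_{i+1} y_i) is linear in k.
With k=0 it equals 59; the coefficient of k is 15 (from the two edges through L).
So 15·k + 59 = 2·97 = 194 ⇒ k = 9.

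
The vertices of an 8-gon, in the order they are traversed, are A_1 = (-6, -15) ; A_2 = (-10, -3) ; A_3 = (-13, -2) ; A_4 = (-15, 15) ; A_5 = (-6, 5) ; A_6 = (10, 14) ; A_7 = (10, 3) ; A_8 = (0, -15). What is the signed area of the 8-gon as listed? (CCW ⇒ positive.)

-422.5

Σ = (-132) + (-19) + (-225) + (15) + (-134) + (-110) + (-150) + (-90) = -845
Signed area = Σ/2 = -422.5 (negative ⇒ clockwise traversal).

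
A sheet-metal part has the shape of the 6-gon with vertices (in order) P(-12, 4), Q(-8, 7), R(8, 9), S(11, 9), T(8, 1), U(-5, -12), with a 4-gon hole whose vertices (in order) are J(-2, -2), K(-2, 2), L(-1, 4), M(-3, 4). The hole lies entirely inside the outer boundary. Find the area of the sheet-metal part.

257.5

Outer boundary:
Σ = (-52) + (-128) + (-27) + (-61) + (-91) + (-164) = -523
Area = |Σ|/2 = 261.5.
Hole:
Apply the shoelace formula: 2A = Σ (x_i·y_{i+1} − x_{i+1}·y_i), indices taken mod 4.
Σ = (-8) + (-6) + (8) + (14) = 8
Area = |Σ|/2 = 4.
Net area = 261.5 − 4 = 257.5.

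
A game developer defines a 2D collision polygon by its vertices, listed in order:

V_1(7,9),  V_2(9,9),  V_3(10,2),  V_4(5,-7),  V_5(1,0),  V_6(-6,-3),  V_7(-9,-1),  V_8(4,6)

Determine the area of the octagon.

121.5

Apply the shoelace formula: 2A = Σ (x_i·y_{i+1} − x_{i+1}·y_i), indices taken mod 8.
Cross-terms: -18, -72, -80, 7, -3, -21, -50, -6  ⇒  Σ = -243
Area = |Σ|/2 = 121.5.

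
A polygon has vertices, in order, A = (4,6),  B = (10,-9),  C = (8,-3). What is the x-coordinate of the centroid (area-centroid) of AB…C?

22/3

Apply the shoelace (surveyor's) formula. First the cross-terms c_i = x_i·y_{i+1} − x_{i+1}·y_i:
  -96, 42, 60  ⇒  2A = 6, A = 3.
Then Σ (x_i + x_{i+1})·c_i = 132, so x̄ = 132 / (6·3) = 22/3.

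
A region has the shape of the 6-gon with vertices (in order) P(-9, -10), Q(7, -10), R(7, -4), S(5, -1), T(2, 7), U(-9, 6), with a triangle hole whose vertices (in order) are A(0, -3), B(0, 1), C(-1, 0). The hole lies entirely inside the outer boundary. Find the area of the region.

Outer boundary:
Apply Gauss's area formula: 2A = Σ (x_i·y_{i+1} − x_{i+1}·y_i), indices taken mod 6.
Σ = (160) + (42) + (13) + (37) + (75) + (144) = 471
Area = |Σ|/2 = 235.5.
Hole:
Σ = (0) + (1) + (3) = 4
Area = |Σ|/2 = 2.
Net area = 235.5 − 2 = 233.5.

233.5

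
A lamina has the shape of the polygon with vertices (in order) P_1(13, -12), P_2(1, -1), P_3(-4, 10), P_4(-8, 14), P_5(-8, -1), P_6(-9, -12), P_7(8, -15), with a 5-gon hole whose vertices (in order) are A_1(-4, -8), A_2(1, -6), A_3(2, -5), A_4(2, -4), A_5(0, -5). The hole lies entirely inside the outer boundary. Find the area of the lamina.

277.5

Outer boundary:
Apply the shoelace formula: 2A = Σ (x_i·y_{i+1} − x_{i+1}·y_i), indices taken mod 7.
Σ = (-1) + (6) + (24) + (120) + (87) + (231) + (99) = 566
Area = |Σ|/2 = 283.
Hole:
Apply the shoelace formula: 2A = Σ (x_i·y_{i+1} − x_{i+1}·y_i), indices taken mod 5.
Σ = (32) + (7) + (2) + (-10) + (-20) = 11
Area = |Σ|/2 = 5.5.
Net area = 283 − 5.5 = 277.5.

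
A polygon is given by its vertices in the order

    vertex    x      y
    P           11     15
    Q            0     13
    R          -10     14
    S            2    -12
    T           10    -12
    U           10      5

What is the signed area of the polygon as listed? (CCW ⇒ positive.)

363

Apply the shoelace formula: 2A = Σ (x_i·y_{i+1} − x_{i+1}·y_i), indices taken mod 6.
Σ = (143) + (130) + (92) + (96) + (170) + (95) = 726
Signed area = Σ/2 = 363 (positive ⇒ counter-clockwise traversal).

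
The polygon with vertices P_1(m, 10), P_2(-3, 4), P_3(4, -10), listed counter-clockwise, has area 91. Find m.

7

Write out the shoelace sum; only the two edges meeting at P_1 involve m:
2·Area = [(4·10 − m·(-10)) + (m·4 − (-3)·10)] + 14
       = 14·m + 84 = 182
⇒ m = 7.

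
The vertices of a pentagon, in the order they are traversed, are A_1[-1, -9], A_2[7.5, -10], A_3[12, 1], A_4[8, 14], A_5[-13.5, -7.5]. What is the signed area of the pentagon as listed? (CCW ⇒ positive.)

304

Apply Gauss's area formula: 2A = Σ (x_i·y_{i+1} − x_{i+1}·y_i), indices taken mod 5.
A_1→A_2: (-1)(-10) − (7.5)(-9) = 77.5
A_2→A_3: (7.5)(1) − (12)(-10) = 127.5
A_3→A_4: (12)(14) − (8)(1) = 160
A_4→A_5: (8)(-7.5) − (-13.5)(14) = 129
A_5→A_1: (-13.5)(-9) − (-1)(-7.5) = 114
Σ = 608
Signed area = Σ/2 = 304 (positive ⇒ counter-clockwise traversal).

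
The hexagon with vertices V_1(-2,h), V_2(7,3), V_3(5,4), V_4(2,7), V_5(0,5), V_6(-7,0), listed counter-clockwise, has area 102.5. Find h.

-9

The doubled signed area Σ (x_i y_{i+1} − x_{i+1} y_i) is linear in h.
With h=0 it equals 79; the coefficient of h is -14 (from the two edges through V_1).
So -14·h + 79 = 2·102.5 = 205 ⇒ h = -9.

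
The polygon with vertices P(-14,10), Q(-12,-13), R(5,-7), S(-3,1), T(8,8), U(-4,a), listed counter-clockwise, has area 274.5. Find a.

7

Write out the shoelace sum; only the two edges meeting at U involve a:
2·Area = [(8·a − (-4)·8) + ((-4)·10 − (-14)·a)] + 403
       = 22·a + 395 = 549
⇒ a = 7.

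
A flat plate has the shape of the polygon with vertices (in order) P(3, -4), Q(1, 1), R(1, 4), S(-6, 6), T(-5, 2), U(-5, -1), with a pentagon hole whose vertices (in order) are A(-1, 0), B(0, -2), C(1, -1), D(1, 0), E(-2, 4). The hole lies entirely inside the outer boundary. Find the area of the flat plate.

Outer boundary:
Σ = (7) + (3) + (30) + (18) + (15) + (23) = 96
Area = |Σ|/2 = 48.
Hole:
Apply the shoelace (surveyor's) formula: 2A = Σ (x_i·y_{i+1} − x_{i+1}·y_i), indices taken mod 5.
A→B: (-1)(-2) − (0)(0) = 2
B→C: (0)(-1) − (1)(-2) = 2
C→D: (1)(0) − (1)(-1) = 1
D→E: (1)(4) − (-2)(0) = 4
E→A: (-2)(0) − (-1)(4) = 4
Σ = 13
Area = |Σ|/2 = 6.5.
Net area = 48 − 6.5 = 41.5.

41.5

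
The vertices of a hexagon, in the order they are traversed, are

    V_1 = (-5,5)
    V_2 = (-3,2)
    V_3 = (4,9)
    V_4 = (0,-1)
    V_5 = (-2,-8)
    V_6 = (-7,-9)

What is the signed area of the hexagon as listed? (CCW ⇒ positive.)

-77

V_1→V_2: (-5)(2) − (-3)(5) = 5
V_2→V_3: (-3)(9) − (4)(2) = -35
V_3→V_4: (4)(-1) − (0)(9) = -4
V_4→V_5: (0)(-8) − (-2)(-1) = -2
V_5→V_6: (-2)(-9) − (-7)(-8) = -38
V_6→V_1: (-7)(5) − (-5)(-9) = -80
Σ = -154
Signed area = Σ/2 = -77 (negative ⇒ clockwise traversal).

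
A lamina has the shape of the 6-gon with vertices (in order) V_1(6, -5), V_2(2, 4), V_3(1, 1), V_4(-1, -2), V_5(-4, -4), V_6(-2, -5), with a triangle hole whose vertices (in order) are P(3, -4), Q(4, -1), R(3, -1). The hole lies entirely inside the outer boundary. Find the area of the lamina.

Outer boundary:
Σ = (34) + (-2) + (-1) + (-4) + (12) + (40) = 79
Area = |Σ|/2 = 39.5.
Hole:
Σ = (13) + (-1) + (-9) = 3
Area = |Σ|/2 = 1.5.
Net area = 39.5 − 1.5 = 38.

38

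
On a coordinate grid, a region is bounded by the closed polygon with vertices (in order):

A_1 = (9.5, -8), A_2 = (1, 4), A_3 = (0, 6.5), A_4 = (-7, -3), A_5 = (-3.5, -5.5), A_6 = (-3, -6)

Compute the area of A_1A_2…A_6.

Apply the shoelace (surveyor's) formula: 2A = Σ (x_i·y_{i+1} − x_{i+1}·y_i), indices taken mod 6.
Cross-terms: 46, 6.5, 45.5, 28, 4.5, 81  ⇒  Σ = 211.5
Area = |Σ|/2 = 105.75.

105.75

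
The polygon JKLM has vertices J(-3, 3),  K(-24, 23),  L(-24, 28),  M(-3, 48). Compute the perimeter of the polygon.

108

|JK| = √((-21)² + (20)²) = √841 = 29
|KL| = √((0)² + (5)²) = √25 = 5
|LM| = √((21)² + (20)²) = √841 = 29
|MJ| = √((0)² + (-45)²) = √2025 = 45
Perimeter = 29 + 5 + 29 + 45 = 108.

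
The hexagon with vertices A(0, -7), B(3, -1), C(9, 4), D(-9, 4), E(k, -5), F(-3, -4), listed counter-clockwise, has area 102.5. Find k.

-5

The doubled signed area Σ (x_i y_{i+1} − x_{i+1} y_i) is linear in k.
With k=0 it equals 165; the coefficient of k is -8 (from the two edges through E).
So -8·k + 165 = 2·102.5 = 205 ⇒ k = -5.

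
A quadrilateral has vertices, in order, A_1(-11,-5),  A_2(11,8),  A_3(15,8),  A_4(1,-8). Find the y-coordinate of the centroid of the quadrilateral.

Apply the shoelace (surveyor's) formula. First the cross-terms c_i = x_i·y_{i+1} − x_{i+1}·y_i:
  -33, -32, -128, -93  ⇒  2A = -286, A = -143.
Then Σ (y_i + y_{i+1})·c_i = 598, so ȳ = 598 / (6·(-143)) = -23/33.

-23/33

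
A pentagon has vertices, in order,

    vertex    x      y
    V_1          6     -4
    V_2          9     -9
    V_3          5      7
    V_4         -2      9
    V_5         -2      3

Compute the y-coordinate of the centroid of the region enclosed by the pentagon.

Apply Gauss's area formula. First the cross-terms c_i = x_i·y_{i+1} − x_{i+1}·y_i:
  -18, 108, 59, 12, -10  ⇒  2A = 151, A = 75.5.
Then Σ (y_i + y_{i+1})·c_i = 1116, so ȳ = 1116 / (6·75.5) = 372/151.

372/151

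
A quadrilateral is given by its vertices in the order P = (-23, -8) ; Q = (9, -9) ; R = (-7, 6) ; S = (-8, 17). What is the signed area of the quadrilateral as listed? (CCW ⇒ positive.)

P→Q: (-23)(-9) − (9)(-8) = 279
Q→R: (9)(6) − (-7)(-9) = -9
R→S: (-7)(17) − (-8)(6) = -71
S→P: (-8)(-8) − (-23)(17) = 455
Σ = 654
Signed area = Σ/2 = 327 (positive ⇒ counter-clockwise traversal).

327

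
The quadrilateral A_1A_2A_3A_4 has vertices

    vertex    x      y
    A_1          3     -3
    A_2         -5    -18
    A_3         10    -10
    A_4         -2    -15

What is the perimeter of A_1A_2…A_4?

|A_1A_2| = √((-8)² + (-15)²) = √289 = 17
|A_2A_3| = √((15)² + (8)²) = √289 = 17
|A_3A_4| = √((-12)² + (-5)²) = √169 = 13
|A_4A_1| = √((5)² + (12)²) = √169 = 13
Perimeter = 17 + 17 + 13 + 13 = 60.

60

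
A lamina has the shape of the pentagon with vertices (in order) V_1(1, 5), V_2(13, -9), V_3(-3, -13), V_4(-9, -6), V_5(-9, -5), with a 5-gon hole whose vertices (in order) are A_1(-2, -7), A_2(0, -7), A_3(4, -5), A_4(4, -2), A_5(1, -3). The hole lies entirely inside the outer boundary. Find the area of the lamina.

193.5

Outer boundary:
Apply Gauss's area formula: 2A = Σ (x_i·y_{i+1} − x_{i+1}·y_i), indices taken mod 5.
Σ = (-74) + (-196) + (-99) + (-9) + (-40) = -418
Area = |Σ|/2 = 209.
Hole:
Σ = (14) + (28) + (12) + (-10) + (-13) = 31
Area = |Σ|/2 = 15.5.
Net area = 209 − 15.5 = 193.5.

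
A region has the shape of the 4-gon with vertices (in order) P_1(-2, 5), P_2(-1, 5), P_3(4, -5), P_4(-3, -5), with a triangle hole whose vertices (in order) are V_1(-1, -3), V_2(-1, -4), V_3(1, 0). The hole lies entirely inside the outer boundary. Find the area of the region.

39

Outer boundary:
Σ = (-5) + (-15) + (-35) + (-25) = -80
Area = |Σ|/2 = 40.
Hole:
Apply the surveyor's formula: 2A = Σ (x_i·y_{i+1} − x_{i+1}·y_i), indices taken mod 3.
Σ = (1) + (4) + (-3) = 2
Area = |Σ|/2 = 1.
Net area = 40 − 1 = 39.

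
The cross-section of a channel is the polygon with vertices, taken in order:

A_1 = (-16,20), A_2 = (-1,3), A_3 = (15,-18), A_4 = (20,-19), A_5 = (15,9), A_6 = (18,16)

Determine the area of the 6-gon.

589.5

Apply the shoelace (surveyor's) formula: 2A = Σ (x_i·y_{i+1} − x_{i+1}·y_i), indices taken mod 6.
Σ = (-28) + (-27) + (75) + (465) + (78) + (616) = 1179
Area = |Σ|/2 = 589.5.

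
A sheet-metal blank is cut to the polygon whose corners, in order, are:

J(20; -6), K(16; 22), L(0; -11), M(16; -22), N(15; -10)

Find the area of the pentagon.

408

Apply the shoelace formula: 2A = Σ (x_i·y_{i+1} − x_{i+1}·y_i), indices taken mod 5.
Σ = (536) + (-176) + (176) + (170) + (110) = 816
Area = |Σ|/2 = 408.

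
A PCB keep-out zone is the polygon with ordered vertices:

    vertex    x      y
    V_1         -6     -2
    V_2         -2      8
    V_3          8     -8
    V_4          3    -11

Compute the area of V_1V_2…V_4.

V_1→V_2: (-6)(8) − (-2)(-2) = -52
V_2→V_3: (-2)(-8) − (8)(8) = -48
V_3→V_4: (8)(-11) − (3)(-8) = -64
V_4→V_1: (3)(-2) − (-6)(-11) = -72
Σ = -236
Area = |Σ|/2 = 118.

118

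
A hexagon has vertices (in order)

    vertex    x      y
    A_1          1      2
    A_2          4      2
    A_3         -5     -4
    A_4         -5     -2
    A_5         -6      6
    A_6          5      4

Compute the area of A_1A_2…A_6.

Apply the surveyor's formula: 2A = Σ (x_i·y_{i+1} − x_{i+1}·y_i), indices taken mod 6.
Σ = (-6) + (-6) + (-10) + (-42) + (-54) + (6) = -112
Area = |Σ|/2 = 56.

56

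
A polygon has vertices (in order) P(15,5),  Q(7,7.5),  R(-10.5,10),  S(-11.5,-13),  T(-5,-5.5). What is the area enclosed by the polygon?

Σ = (77.5) + (148.75) + (251.5) + (-1.75) + (57.5) = 533.5
Area = |Σ|/2 = 266.75.

266.75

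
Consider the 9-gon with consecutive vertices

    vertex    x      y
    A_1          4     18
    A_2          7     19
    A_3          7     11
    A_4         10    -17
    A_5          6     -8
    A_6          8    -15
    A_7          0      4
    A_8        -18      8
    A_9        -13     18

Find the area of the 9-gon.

Apply the surveyor's formula: 2A = Σ (x_i·y_{i+1} − x_{i+1}·y_i), indices taken mod 9.
Cross-terms: -50, -56, -229, 22, -26, 32, 72, -220, -306  ⇒  Σ = -761
Area = |Σ|/2 = 380.5.

380.5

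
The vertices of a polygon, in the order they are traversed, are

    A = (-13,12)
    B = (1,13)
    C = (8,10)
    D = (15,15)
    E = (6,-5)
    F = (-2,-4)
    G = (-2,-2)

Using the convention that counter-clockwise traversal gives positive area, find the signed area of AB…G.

-279

Σ = (-181) + (-94) + (-30) + (-165) + (-34) + (-4) + (-50) = -558
Signed area = Σ/2 = -279 (negative ⇒ clockwise traversal).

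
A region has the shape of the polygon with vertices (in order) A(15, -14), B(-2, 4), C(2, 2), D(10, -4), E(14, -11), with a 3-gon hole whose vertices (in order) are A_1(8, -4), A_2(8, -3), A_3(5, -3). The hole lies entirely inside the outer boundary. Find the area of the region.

45

Outer boundary:
Apply the surveyor's formula: 2A = Σ (x_i·y_{i+1} − x_{i+1}·y_i), indices taken mod 5.
Σ = (32) + (-12) + (-28) + (-54) + (-31) = -93
Area = |Σ|/2 = 46.5.
Hole:
Σ = (8) + (-9) + (4) = 3
Area = |Σ|/2 = 1.5.
Net area = 46.5 − 1.5 = 45.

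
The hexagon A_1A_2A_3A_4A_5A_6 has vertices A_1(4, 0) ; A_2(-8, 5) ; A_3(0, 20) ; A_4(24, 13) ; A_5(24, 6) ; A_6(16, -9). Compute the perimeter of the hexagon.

94

|A_1A_2| = √((-12)² + (5)²) = √169 = 13
|A_2A_3| = √((8)² + (15)²) = √289 = 17
|A_3A_4| = √((24)² + (-7)²) = √625 = 25
|A_4A_5| = √((0)² + (-7)²) = √49 = 7
|A_5A_6| = √((-8)² + (-15)²) = √289 = 17
|A_6A_1| = √((-12)² + (9)²) = √225 = 15
Perimeter = 13 + 17 + 25 + 7 + 17 + 15 = 94.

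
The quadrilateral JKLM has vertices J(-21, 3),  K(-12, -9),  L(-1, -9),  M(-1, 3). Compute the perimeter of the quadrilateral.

|JK| = √((9)² + (-12)²) = √225 = 15
|KL| = √((11)² + (0)²) = √121 = 11
|LM| = √((0)² + (12)²) = √144 = 12
|MJ| = √((-20)² + (0)²) = √400 = 20
Perimeter = 15 + 11 + 12 + 20 = 58.

58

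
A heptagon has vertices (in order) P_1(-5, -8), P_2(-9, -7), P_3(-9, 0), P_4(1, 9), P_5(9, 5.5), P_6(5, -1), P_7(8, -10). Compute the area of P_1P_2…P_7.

224.5

Cross-terms: -37, -63, -81, -75.5, -36.5, -42, -114  ⇒  Σ = -449
Area = |Σ|/2 = 224.5.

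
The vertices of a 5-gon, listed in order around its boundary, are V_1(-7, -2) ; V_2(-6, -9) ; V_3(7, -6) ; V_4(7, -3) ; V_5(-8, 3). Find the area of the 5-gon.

102.5

Apply the surveyor's formula: 2A = Σ (x_i·y_{i+1} − x_{i+1}·y_i), indices taken mod 5.
Cross-terms: 51, 99, 21, -3, 37  ⇒  Σ = 205
Area = |Σ|/2 = 102.5.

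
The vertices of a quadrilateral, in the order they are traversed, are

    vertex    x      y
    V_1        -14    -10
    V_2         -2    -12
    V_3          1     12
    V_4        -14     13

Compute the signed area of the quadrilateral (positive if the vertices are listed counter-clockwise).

319.5

Cross-terms: 148, -12, 181, 322  ⇒  Σ = 639
Signed area = Σ/2 = 319.5 (positive ⇒ counter-clockwise traversal).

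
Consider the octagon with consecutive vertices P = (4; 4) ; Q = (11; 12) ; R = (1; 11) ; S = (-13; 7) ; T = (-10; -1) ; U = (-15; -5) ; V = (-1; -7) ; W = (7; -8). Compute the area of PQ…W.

Apply the shoelace formula: 2A = Σ (x_i·y_{i+1} − x_{i+1}·y_i), indices taken mod 8.
P→Q: (4)(12) − (11)(4) = 4
Q→R: (11)(11) − (1)(12) = 109
R→S: (1)(7) − (-13)(11) = 150
S→T: (-13)(-1) − (-10)(7) = 83
T→U: (-10)(-5) − (-15)(-1) = 35
U→V: (-15)(-7) − (-1)(-5) = 100
V→W: (-1)(-8) − (7)(-7) = 57
W→P: (7)(4) − (4)(-8) = 60
Σ = 598
Area = |Σ|/2 = 299.

299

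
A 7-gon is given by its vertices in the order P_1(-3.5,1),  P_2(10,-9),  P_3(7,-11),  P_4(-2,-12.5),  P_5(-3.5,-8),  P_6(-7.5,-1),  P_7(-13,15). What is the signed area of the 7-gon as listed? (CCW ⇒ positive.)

Apply the surveyor's formula: 2A = Σ (x_i·y_{i+1} − x_{i+1}·y_i), indices taken mod 7.
Σ = (21.5) + (-47) + (-109.5) + (-27.75) + (-56.5) + (-125.5) + (39.5) = -305.25
Signed area = Σ/2 = -152.625 (negative ⇒ clockwise traversal).

-152.625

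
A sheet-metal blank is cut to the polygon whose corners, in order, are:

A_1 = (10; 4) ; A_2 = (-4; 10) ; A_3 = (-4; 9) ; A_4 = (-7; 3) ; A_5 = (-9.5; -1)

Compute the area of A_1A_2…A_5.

89.25

Cross-terms: 116, 4, 51, 35.5, -28  ⇒  Σ = 178.5
Area = |Σ|/2 = 89.25.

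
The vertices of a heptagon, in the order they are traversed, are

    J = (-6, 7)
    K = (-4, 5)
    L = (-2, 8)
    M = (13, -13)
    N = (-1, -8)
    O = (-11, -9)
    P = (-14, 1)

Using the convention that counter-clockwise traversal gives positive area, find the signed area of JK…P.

Apply the surveyor's formula: 2A = Σ (x_i·y_{i+1} − x_{i+1}·y_i), indices taken mod 7.
J→K: (-6)(5) − (-4)(7) = -2
K→L: (-4)(8) − (-2)(5) = -22
L→M: (-2)(-13) − (13)(8) = -78
M→N: (13)(-8) − (-1)(-13) = -117
N→O: (-1)(-9) − (-11)(-8) = -79
O→P: (-11)(1) − (-14)(-9) = -137
P→J: (-14)(7) − (-6)(1) = -92
Σ = -527
Signed area = Σ/2 = -263.5 (negative ⇒ clockwise traversal).

-263.5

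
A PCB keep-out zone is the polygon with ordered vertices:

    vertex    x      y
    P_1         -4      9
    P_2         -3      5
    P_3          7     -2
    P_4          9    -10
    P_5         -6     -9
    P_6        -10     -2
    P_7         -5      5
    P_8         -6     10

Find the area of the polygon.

193.5

Apply Gauss's area formula: 2A = Σ (x_i·y_{i+1} − x_{i+1}·y_i), indices taken mod 8.
Σ = (7) + (-29) + (-52) + (-141) + (-78) + (-60) + (-20) + (-14) = -387
Area = |Σ|/2 = 193.5.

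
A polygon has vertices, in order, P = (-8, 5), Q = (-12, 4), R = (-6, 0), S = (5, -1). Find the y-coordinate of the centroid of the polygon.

82/45

Apply the surveyor's formula. First the cross-terms c_i = x_i·y_{i+1} − x_{i+1}·y_i:
  28, 24, 6, 17  ⇒  2A = 75, A = 37.5.
Then Σ (y_i + y_{i+1})·c_i = 410, so ȳ = 410 / (6·37.5) = 82/45.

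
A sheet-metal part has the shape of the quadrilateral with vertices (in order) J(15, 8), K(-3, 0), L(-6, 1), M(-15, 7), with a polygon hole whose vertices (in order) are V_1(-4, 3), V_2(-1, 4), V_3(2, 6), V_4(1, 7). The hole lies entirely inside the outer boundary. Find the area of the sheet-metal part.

Outer boundary:
Cross-terms: 24, -3, -27, -225  ⇒  Σ = -231
Area = |Σ|/2 = 115.5.
Hole:
Apply the shoelace (surveyor's) formula: 2A = Σ (x_i·y_{i+1} − x_{i+1}·y_i), indices taken mod 4.
Σ = (-13) + (-14) + (8) + (31) = 12
Area = |Σ|/2 = 6.
Net area = 115.5 − 6 = 109.5.

109.5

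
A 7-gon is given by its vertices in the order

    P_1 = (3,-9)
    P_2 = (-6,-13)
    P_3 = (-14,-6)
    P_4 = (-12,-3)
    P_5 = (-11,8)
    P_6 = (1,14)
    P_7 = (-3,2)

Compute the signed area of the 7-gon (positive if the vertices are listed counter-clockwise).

Σ = (-93) + (-146) + (-30) + (-129) + (-162) + (44) + (21) = -495
Signed area = Σ/2 = -247.5 (negative ⇒ clockwise traversal).

-247.5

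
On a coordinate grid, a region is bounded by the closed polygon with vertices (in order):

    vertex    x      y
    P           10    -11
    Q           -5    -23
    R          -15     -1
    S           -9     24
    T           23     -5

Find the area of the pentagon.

Cross-terms: -285, -340, -369, -507, -203  ⇒  Σ = -1704
Area = |Σ|/2 = 852.

852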